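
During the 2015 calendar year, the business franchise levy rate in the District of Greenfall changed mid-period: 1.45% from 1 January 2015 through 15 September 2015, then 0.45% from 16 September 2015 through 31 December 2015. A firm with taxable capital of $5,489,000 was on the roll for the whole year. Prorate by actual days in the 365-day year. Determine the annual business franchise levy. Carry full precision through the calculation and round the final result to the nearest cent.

1 January – 15 September 2015: 258 days at 1.45% → $5,489,000 × 1.45% × 258/365 = $56,258.4904
16 September – 31 December 2015: 107 days at 0.45% → $5,489,000 × 0.45% × 107/365 = $7,240.9685
Total = $63,499.4589

$63,499.46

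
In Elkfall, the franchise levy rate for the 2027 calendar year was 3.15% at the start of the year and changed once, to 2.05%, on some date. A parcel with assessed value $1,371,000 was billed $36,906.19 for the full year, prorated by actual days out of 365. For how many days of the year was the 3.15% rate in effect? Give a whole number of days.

213 days

Let d = days at the first rate; then 365 − d days at the second rate.
$1,371,000 × [3.15%·d + 2.05%·(365−d)] / 365 = $36,906.19
Solving gives d = 213, so the new rate took effect on 2 Aug 2027.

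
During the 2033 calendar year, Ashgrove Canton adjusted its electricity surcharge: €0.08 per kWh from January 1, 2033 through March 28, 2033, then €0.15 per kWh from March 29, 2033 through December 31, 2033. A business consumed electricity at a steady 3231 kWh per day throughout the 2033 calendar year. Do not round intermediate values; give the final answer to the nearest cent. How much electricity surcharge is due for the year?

€157220.46

January 1 – March 28, 2033: 87 days × 3231 kWh/day = 281,097 kWh at €0.08/kWh → €22487.76
March 29 – December 31, 2033: 278 days × 3231 kWh/day = 898,218 kWh at €0.15/kWh → €134732.70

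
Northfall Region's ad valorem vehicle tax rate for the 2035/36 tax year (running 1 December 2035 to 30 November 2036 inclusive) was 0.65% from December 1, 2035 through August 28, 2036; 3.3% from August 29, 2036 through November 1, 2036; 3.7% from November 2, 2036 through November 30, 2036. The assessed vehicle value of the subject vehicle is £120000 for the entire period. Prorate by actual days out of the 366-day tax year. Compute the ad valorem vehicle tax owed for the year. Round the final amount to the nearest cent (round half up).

December 1, 2035 – August 28, 2036: 272 days at 0.65% → £120000 × 0.65% × 272/366 = £579.6721
August 29 – November 1, 2036: 65 days at 3.3% → £120000 × 3.3% × 65/366 = £703.2787
November 2 – November 30, 2036: 29 days at 3.7% → £120000 × 3.7% × 29/366 = £351.8033
Total = £1634.7541

£1634.75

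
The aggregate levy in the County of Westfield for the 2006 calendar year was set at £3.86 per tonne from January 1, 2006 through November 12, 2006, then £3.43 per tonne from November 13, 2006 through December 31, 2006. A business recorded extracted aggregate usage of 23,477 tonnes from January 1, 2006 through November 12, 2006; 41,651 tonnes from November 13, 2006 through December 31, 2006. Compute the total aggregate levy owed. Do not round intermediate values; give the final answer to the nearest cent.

£233484.15

January 1 – November 12, 2006: 23,477 tonnes at £3.86/tonne → £90621.22
November 13 – December 31, 2006: 41,651 tonnes at £3.43/tonne → £142862.93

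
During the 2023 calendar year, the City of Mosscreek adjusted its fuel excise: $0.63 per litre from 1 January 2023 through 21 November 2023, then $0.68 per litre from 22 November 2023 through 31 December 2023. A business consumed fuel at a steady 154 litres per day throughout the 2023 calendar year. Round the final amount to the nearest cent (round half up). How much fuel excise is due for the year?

$35,720.30

1 January – 21 November 2023: 325 days × 154 litres/day = 50,050 litres at $0.63/litre → $31,531.50
22 November – 31 December 2023: 40 days × 154 litres/day = 6,160 litres at $0.68/litre → $4,188.80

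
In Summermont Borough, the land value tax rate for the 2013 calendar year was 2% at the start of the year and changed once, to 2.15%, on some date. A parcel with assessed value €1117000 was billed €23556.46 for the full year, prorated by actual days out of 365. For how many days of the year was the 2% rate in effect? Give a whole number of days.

Let d = days at the first rate; then 365 − d days at the second rate.
€1117000 × [2%·d + 2.15%·(365−d)] / 365 = €23556.46
Solving gives d = 100, so the new rate took effect on April 11, 2013.

100 days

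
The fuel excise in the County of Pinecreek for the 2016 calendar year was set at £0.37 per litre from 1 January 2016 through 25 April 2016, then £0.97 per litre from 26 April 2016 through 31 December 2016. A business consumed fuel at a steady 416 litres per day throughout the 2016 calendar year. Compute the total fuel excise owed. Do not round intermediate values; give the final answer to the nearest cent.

£118,734.72

1 January – 25 April 2016: 116 days × 416 litres/day = 48,256 litres at £0.37/litre → £17,854.72
26 April – 31 December 2016: 250 days × 416 litres/day = 104,000 litres at £0.97/litre → £100,880.00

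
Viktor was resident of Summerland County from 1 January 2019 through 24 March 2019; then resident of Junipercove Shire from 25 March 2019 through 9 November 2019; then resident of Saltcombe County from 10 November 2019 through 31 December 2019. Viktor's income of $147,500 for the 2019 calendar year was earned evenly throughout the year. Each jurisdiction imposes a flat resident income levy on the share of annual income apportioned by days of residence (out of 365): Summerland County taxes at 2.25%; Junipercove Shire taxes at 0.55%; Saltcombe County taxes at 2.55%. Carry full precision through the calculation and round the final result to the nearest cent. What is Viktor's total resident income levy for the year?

Summerland County, 1 January – 24 March 2019: 83 days → $147,500 × 2.25% × 83/365 = $754.6747
Junipercove Shire, 25 March – 9 November 2019: 230 days → $147,500 × 0.55% × 230/365 = $511.1986
Saltcombe County, 10 November – 31 December 2019: 52 days → $147,500 × 2.55% × 52/365 = $535.8493
Total = $1,801.7226

$1,801.72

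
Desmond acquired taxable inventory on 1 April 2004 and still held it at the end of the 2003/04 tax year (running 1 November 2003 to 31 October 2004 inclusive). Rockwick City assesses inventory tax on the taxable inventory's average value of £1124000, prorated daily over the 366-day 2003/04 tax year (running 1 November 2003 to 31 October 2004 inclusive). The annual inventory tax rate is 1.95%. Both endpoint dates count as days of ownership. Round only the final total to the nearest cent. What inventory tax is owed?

£12815.44

Days held (1 April – 31 October 2004): 214 out of 366
Tax = £1124000 × 1.95% × 214/366 = £12815.4426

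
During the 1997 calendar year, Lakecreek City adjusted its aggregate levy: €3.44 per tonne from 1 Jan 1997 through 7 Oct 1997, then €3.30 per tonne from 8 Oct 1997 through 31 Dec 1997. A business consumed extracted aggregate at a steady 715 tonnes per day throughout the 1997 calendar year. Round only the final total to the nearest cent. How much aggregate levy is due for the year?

€889245.50

1 Jan – 7 Oct 1997: 280 days × 715 tonnes/day = 200,200 tonnes at €3.44/tonne → €688688.00
8 Oct – 31 Dec 1997: 85 days × 715 tonnes/day = 60,775 tonnes at €3.30/tonne → €200557.50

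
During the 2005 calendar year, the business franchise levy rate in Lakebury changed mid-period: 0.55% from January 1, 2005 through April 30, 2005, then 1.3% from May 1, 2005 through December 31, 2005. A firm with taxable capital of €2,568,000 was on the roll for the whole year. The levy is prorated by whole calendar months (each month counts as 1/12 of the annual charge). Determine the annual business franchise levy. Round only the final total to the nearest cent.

January 1 – April 30, 2005: 4 months at 0.55% → €2,568,000 × 0.55% × 4/12 = €4,708.0000
May 1 – December 31, 2005: 8 months at 1.3% → €2,568,000 × 1.3% × 8/12 = €22,256.0000
Total = €26,964.0000

€26,964.00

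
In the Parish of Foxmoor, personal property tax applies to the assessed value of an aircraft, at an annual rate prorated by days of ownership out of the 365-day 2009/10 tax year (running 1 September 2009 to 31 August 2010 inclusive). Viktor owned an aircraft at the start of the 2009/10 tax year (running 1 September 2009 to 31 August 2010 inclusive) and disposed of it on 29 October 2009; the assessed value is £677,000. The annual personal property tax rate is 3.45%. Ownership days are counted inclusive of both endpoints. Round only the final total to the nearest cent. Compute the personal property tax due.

£3,775.43

Days held (1 September – 29 October 2009): 59 out of 365
Tax = £677,000 × 3.45% × 59/365 = £3,775.4342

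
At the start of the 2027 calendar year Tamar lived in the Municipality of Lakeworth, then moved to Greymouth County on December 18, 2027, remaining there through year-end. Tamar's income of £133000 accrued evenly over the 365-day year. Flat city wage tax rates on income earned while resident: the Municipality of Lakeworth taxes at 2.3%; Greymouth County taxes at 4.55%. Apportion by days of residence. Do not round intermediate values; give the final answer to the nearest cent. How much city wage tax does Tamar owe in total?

£3173.78

The Municipality of Lakeworth, January 1 – December 17, 2027: 351 days → £133000 × 2.3% × 351/365 = £2941.6685
Greymouth County, December 18 – December 31, 2027: 14 days → £133000 × 4.55% × 14/365 = £232.1123
Total = £3173.7808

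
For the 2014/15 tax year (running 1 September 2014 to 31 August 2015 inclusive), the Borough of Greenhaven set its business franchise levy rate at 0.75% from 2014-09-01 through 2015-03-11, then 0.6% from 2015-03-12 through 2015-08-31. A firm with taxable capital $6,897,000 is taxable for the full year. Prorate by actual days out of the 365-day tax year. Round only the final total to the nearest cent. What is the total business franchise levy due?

2014-09-01 to 2015-03-11: 192 days at 0.75% → $6,897,000 × 0.75% × 192/365 = $27,210.0822
2015-03-12 to 2015-08-31: 173 days at 0.6% → $6,897,000 × 0.6% × 173/365 = $19,613.9342
Total = $46,824.0164

$46,824.02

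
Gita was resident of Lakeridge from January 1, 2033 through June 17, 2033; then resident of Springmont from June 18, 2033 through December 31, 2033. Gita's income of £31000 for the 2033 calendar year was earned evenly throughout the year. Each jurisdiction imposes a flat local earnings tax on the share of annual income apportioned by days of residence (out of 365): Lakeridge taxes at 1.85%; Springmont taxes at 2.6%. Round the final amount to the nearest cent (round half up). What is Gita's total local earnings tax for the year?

Lakeridge, January 1 – June 17, 2033: 168 days → £31000 × 1.85% × 168/365 = £263.9671
Springmont, June 18 – December 31, 2033: 197 days → £31000 × 2.6% × 197/365 = £435.0192
Total = £698.9863

£698.99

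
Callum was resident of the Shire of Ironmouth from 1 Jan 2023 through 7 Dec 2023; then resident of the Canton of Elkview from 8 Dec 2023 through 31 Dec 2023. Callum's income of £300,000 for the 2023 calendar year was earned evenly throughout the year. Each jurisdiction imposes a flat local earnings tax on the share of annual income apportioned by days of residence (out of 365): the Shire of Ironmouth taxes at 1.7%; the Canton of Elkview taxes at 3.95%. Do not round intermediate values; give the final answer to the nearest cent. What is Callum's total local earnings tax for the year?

The Shire of Ironmouth, 1 Jan – 7 Dec 2023: 341 days → £300,000 × 1.7% × 341/365 = £4,764.6575
The Canton of Elkview, 8 Dec – 31 Dec 2023: 24 days → £300,000 × 3.95% × 24/365 = £779.1781
Total = £5,543.8356

£5,543.84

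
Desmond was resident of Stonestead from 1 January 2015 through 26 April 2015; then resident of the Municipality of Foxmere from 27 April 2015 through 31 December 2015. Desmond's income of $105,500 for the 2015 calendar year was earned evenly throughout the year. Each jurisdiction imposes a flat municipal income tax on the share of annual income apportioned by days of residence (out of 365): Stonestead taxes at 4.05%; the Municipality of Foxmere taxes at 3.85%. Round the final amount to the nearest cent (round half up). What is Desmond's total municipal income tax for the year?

$4,128.81

Stonestead, 1 January – 26 April 2015: 116 days → $105,500 × 4.05% × 116/365 = $1,357.9151
The Municipality of Foxmere, 27 April – 31 December 2015: 249 days → $105,500 × 3.85% × 249/365 = $2,770.8925
Total = $4,128.8075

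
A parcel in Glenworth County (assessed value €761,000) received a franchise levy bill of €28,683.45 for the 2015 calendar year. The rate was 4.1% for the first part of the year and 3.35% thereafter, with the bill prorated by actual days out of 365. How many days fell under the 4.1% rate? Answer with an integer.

204 days

Let d = days at the first rate; then 365 − d days at the second rate.
€761,000 × [4.1%·d + 3.35%·(365−d)] / 365 = €28,683.45
Solving gives d = 204, so the new rate took effect on 24 July 2015.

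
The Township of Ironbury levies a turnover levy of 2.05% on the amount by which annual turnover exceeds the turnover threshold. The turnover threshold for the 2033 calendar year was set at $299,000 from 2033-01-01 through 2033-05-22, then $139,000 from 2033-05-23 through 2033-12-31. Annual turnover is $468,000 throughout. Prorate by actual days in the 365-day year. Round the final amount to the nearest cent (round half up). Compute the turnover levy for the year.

2033-01-01 to 2033-05-22: 142 days, exemption $299,000 → ($468,000 − $299,000) × 2.05% × 142/365 = $1,347.8329
2033-05-23 to 2033-12-31: 223 days, exemption $139,000 → ($468,000 − $139,000) × 2.05% × 223/365 = $4,120.6123
Total = $5,468.4452

$5,468.45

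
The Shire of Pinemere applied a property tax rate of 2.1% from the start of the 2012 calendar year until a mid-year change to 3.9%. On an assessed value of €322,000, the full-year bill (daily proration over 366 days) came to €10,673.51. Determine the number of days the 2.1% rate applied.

119 days

Let d = days at the first rate; then 366 − d days at the second rate.
€322,000 × [2.1%·d + 3.9%·(366−d)] / 366 = €10,673.51
Solving gives d = 119, so the new rate took effect on April 29, 2012.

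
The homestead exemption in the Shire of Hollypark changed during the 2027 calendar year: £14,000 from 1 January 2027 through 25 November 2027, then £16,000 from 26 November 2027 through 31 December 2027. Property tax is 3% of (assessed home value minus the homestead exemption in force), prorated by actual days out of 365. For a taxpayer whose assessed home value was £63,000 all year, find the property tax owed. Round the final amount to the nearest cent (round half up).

1 January – 25 November 2027: 329 days, exemption £14,000 → (£63,000 − £14,000) × 3% × 329/365 = £1,325.0137
26 November – 31 December 2027: 36 days, exemption £16,000 → (£63,000 − £16,000) × 3% × 36/365 = £139.0685
Total = £1,464.0822

£1,464.08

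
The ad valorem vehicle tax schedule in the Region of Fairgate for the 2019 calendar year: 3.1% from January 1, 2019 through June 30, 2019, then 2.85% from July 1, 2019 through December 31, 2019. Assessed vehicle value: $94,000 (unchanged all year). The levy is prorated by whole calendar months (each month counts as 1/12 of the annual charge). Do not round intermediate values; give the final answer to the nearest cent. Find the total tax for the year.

January 1 – June 30, 2019: 6 months at 3.1% → $94,000 × 3.1% × 6/12 = $1,457.0000
July 1 – December 31, 2019: 6 months at 2.85% → $94,000 × 2.85% × 6/12 = $1,339.5000
Total = $2,796.5000

$2,796.50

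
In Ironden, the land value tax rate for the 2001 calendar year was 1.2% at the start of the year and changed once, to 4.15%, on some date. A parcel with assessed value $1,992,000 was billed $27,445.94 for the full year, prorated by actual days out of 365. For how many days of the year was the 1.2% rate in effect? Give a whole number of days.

Let d = days at the first rate; then 365 − d days at the second rate.
$1,992,000 × [1.2%·d + 4.15%·(365−d)] / 365 = $27,445.94
Solving gives d = 343, so the new rate took effect on December 10, 2001.

343 days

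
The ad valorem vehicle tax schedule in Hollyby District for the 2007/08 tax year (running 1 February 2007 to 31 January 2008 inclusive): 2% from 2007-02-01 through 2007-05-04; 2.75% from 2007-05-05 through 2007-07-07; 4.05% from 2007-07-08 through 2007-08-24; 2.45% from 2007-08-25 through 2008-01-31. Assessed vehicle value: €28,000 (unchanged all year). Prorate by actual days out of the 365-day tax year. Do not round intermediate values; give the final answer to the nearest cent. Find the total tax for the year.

€727.54

2007-02-01 to 2007-05-04: 93 days at 2% → €28,000 × 2% × 93/365 = €142.6849
2007-05-05 to 2007-07-07: 64 days at 2.75% → €28,000 × 2.75% × 64/365 = €135.0137
2007-07-08 to 2007-08-24: 48 days at 4.05% → €28,000 × 4.05% × 48/365 = €149.1288
2007-08-25 to 2008-01-31: 160 days at 2.45% → €28,000 × 2.45% × 160/365 = €300.7123
Total = €727.5397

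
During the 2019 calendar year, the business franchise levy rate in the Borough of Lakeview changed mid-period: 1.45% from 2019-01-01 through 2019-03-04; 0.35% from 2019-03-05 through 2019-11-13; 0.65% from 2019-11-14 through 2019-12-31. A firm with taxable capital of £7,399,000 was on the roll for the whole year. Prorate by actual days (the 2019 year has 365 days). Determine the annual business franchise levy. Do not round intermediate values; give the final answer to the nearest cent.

£42,863.52

2019-01-01 to 2019-03-04: 63 days at 1.45% → £7,399,000 × 1.45% × 63/365 = £18,517.7712
2019-03-05 to 2019-11-13: 254 days at 0.35% → £7,399,000 × 0.35% × 254/365 = £18,021.1260
2019-11-14 to 2019-12-31: 48 days at 0.65% → £7,399,000 × 0.65% × 48/365 = £6,324.6247
Total = £42,863.5219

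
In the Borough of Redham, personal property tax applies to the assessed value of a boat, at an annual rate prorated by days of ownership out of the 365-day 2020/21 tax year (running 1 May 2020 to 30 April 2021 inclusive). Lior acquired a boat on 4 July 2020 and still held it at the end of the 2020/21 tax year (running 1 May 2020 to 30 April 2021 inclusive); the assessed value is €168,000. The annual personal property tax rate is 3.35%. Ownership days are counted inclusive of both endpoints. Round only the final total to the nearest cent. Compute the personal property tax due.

€4,641.17

Days held (4 July 2020 – 30 April 2021): 301 out of 365
Tax = €168,000 × 3.35% × 301/365 = €4,641.1726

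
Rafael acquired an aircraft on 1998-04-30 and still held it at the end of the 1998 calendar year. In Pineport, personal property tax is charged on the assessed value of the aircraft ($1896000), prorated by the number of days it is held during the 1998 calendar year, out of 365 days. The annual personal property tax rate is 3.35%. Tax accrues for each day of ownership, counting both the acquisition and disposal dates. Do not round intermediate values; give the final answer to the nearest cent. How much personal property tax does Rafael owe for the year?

$42808.04

Days held (1998-04-30 to 1998-12-31): 246 out of 365
Tax = $1896000 × 3.35% × 246/365 = $42808.0438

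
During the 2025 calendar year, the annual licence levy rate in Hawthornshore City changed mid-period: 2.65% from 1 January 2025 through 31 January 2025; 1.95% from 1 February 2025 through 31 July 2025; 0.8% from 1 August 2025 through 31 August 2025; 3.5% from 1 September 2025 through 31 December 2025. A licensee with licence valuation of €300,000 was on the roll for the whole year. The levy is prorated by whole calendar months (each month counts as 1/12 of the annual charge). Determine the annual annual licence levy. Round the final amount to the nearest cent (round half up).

€7,287.50

1 January – 31 January 2025: 1 month at 2.65% → €300,000 × 2.65% × 1/12 = €662.5000
1 February – 31 July 2025: 6 months at 1.95% → €300,000 × 1.95% × 6/12 = €2,925.0000
1 August – 31 August 2025: 1 month at 0.8% → €300,000 × 0.8% × 1/12 = €200.0000
1 September – 31 December 2025: 4 months at 3.5% → €300,000 × 3.5% × 4/12 = €3,500.0000
Total = €7,287.5000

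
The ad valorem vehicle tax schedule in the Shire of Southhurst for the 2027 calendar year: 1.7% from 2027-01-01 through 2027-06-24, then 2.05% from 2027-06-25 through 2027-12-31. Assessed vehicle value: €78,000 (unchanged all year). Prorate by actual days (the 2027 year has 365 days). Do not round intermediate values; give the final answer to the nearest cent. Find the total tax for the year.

€1,468.11

2027-01-01 to 2027-06-24: 175 days at 1.7% → €78,000 × 1.7% × 175/365 = €635.7534
2027-06-25 to 2027-12-31: 190 days at 2.05% → €78,000 × 2.05% × 190/365 = €832.3562
Total = €1,468.1096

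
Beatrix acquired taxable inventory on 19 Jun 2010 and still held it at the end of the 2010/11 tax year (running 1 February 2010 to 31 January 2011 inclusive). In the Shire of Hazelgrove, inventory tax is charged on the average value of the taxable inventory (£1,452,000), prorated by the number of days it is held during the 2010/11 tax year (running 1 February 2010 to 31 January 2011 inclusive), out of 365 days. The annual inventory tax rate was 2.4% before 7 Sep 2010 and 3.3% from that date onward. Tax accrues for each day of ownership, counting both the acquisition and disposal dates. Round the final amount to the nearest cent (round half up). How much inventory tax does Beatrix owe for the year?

19 Jun – 6 Sep 2010: 80 days at 2.4% → £1,452,000 × 2.4% × 80/365 = £7,637.9178
7 Sep 2010 – 31 Jan 2011: 147 days at 3.3% → £1,452,000 × 3.3% × 147/365 = £19,297.6767
Total = £26,935.5945

£26,935.59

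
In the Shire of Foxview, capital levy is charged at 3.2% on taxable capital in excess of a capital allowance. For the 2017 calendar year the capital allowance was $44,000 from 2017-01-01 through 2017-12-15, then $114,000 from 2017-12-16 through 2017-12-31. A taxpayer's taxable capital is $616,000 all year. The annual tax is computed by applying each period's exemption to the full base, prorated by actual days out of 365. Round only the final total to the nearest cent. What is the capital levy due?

$18,205.81

2017-01-01 to 2017-12-15: 349 days, exemption $44,000 → ($616,000 − $44,000) × 3.2% × 349/365 = $17,501.6329
2017-12-16 to 2017-12-31: 16 days, exemption $114,000 → ($616,000 − $114,000) × 3.2% × 16/365 = $704.1753
Total = $18,205.8082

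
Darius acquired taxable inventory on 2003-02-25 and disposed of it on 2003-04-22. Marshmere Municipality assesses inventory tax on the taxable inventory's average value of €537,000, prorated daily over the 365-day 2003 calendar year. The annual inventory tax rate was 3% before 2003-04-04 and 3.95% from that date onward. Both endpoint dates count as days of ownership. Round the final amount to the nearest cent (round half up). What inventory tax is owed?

€2,781.37

2003-02-25 to 2003-04-03: 38 days at 3% → €537,000 × 3% × 38/365 = €1,677.2055
2003-04-04 to 2003-04-22: 19 days at 3.95% → €537,000 × 3.95% × 19/365 = €1,104.1603
Total = €2,781.3658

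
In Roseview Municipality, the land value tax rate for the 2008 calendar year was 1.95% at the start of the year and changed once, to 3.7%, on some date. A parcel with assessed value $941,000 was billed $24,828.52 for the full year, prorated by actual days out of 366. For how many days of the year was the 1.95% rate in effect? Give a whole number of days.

222 days

Let d = days at the first rate; then 366 − d days at the second rate.
$941,000 × [1.95%·d + 3.7%·(366−d)] / 366 = $24,828.52
Solving gives d = 222, so the new rate took effect on August 10, 2008.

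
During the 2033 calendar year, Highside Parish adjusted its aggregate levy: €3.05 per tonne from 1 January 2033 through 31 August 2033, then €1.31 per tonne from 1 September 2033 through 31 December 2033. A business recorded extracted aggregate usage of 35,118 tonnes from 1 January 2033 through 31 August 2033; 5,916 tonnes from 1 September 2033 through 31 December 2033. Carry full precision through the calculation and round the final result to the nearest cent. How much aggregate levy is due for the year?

€114,859.86

1 January – 31 August 2033: 35,118 tonnes at €3.05/tonne → €107,109.90
1 September – 31 December 2033: 5,916 tonnes at €1.31/tonne → €7,749.96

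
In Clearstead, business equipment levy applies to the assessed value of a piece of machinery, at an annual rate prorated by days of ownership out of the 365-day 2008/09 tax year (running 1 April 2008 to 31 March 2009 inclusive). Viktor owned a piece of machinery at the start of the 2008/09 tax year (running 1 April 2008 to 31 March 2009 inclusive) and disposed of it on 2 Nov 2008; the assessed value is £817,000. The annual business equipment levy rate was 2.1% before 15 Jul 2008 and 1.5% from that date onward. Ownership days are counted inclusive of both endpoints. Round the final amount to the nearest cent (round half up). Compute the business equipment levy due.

1 Apr – 14 Jul 2008: 105 days at 2.1% → £817,000 × 2.1% × 105/365 = £4,935.5753
15 Jul – 2 Nov 2008: 111 days at 1.5% → £817,000 × 1.5% × 111/365 = £3,726.8630
Total = £8,662.4384

£8,662.44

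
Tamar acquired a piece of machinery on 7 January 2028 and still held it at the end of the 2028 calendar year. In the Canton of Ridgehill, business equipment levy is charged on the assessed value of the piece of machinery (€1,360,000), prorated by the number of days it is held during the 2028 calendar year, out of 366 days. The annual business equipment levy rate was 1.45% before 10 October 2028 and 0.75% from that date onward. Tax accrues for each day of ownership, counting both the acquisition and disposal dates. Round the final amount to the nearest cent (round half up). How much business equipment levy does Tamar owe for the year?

7 January – 9 October 2028: 277 days at 1.45% → €1,360,000 × 1.45% × 277/366 = €14,924.6995
10 October – 31 December 2028: 83 days at 0.75% → €1,360,000 × 0.75% × 83/366 = €2,313.1148
Total = €17,237.8142

€17,237.81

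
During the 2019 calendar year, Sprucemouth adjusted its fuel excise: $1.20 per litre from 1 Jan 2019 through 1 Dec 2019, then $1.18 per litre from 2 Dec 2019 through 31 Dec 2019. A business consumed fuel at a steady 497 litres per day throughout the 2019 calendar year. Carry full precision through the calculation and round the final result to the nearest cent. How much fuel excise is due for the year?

1 Jan – 1 Dec 2019: 335 days × 497 litres/day = 166,495 litres at $1.20/litre → $199,794.00
2 Dec – 31 Dec 2019: 30 days × 497 litres/day = 14,910 litres at $1.18/litre → $17,593.80

$217,387.80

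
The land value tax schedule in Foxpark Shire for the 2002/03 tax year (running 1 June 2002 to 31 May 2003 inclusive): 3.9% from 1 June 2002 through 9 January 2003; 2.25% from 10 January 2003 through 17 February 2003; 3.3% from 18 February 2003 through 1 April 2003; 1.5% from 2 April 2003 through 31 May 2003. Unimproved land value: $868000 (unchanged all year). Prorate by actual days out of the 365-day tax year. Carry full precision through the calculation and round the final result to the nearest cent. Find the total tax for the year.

1 June 2002 – 9 January 2003: 223 days at 3.9% → $868000 × 3.9% × 223/365 = $20682.1808
10 January – 17 February 2003: 39 days at 2.25% → $868000 × 2.25% × 39/365 = $2086.7671
18 February – 1 April 2003: 43 days at 3.3% → $868000 × 3.3% × 43/365 = $3374.4986
2 April – 31 May 2003: 60 days at 1.5% → $868000 × 1.5% × 60/365 = $2140.2740
Total = $28283.7205

$28283.72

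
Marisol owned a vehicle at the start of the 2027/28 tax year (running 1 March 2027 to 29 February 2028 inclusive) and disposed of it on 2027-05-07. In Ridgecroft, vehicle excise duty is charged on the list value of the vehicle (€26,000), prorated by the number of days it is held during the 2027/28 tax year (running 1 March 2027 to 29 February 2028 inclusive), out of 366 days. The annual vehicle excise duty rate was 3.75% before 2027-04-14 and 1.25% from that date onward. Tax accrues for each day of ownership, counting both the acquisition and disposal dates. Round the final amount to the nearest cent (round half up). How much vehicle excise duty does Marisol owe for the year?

€138.52

2027-03-01 to 2027-04-13: 44 days at 3.75% → €26,000 × 3.75% × 44/366 = €117.2131
2027-04-14 to 2027-05-07: 24 days at 1.25% → €26,000 × 1.25% × 24/366 = €21.3115
Total = €138.5246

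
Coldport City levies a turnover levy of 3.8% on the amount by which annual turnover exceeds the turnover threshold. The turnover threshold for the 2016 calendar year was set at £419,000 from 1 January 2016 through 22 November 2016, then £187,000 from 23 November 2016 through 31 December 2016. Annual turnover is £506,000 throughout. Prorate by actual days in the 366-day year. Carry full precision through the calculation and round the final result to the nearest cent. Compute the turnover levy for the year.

£4,245.41

1 January – 22 November 2016: 327 days, exemption £419,000 → (£506,000 − £419,000) × 3.8% × 327/366 = £2,953.7213
23 November – 31 December 2016: 39 days, exemption £187,000 → (£506,000 − £187,000) × 3.8% × 39/366 = £1,291.6885
Total = £4,245.4098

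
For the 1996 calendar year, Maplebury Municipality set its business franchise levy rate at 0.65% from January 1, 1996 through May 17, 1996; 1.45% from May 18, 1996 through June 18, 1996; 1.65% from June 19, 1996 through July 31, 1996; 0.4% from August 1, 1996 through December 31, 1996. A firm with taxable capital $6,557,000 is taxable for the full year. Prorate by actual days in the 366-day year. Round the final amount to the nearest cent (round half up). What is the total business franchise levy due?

$48,057.79

January 1 – May 17, 1996: 138 days at 0.65% → $6,557,000 × 0.65% × 138/366 = $16,070.0246
May 18 – June 18, 1996: 32 days at 1.45% → $6,557,000 × 1.45% × 32/366 = $8,312.6995
June 19 – July 31, 1996: 43 days at 1.65% → $6,557,000 × 1.65% × 43/366 = $12,710.9057
August 1 – December 31, 1996: 153 days at 0.4% → $6,557,000 × 0.4% × 153/366 = $10,964.1639
Total = $48,057.7937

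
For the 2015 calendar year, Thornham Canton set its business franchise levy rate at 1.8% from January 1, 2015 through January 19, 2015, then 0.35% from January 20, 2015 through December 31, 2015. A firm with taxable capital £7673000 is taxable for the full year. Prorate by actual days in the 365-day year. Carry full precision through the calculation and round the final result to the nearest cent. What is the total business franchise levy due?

£32647.04

January 1 – January 19, 2015: 19 days at 1.8% → £7673000 × 1.8% × 19/365 = £7189.4959
January 20 – December 31, 2015: 346 days at 0.35% → £7673000 × 0.35% × 346/365 = £25457.5425
Total = £32647.0384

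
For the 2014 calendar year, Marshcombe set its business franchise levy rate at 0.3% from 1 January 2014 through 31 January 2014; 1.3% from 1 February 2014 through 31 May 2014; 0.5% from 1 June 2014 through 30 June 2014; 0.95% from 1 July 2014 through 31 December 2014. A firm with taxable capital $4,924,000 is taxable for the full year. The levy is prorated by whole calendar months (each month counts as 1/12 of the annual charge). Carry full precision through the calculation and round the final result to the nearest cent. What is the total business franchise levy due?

1 January – 31 January 2014: 1 month at 0.3% → $4,924,000 × 0.3% × 1/12 = $1,231.0000
1 February – 31 May 2014: 4 months at 1.3% → $4,924,000 × 1.3% × 4/12 = $21,337.3333
1 June – 30 June 2014: 1 month at 0.5% → $4,924,000 × 0.5% × 1/12 = $2,051.6667
1 July – 31 December 2014: 6 months at 0.95% → $4,924,000 × 0.95% × 6/12 = $23,389.0000
Total = $48,009.0000

$48,009.00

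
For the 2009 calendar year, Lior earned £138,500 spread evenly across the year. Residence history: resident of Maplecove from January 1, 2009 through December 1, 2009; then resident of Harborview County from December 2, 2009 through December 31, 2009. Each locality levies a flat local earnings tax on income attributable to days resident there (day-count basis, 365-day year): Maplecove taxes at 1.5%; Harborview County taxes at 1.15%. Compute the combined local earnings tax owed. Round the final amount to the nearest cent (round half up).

£2,037.66

Maplecove, January 1 – December 1, 2009: 335 days → £138,500 × 1.5% × 335/365 = £1,906.7466
Harborview County, December 2 – December 31, 2009: 30 days → £138,500 × 1.15% × 30/365 = £130.9110
Total = £2,037.6575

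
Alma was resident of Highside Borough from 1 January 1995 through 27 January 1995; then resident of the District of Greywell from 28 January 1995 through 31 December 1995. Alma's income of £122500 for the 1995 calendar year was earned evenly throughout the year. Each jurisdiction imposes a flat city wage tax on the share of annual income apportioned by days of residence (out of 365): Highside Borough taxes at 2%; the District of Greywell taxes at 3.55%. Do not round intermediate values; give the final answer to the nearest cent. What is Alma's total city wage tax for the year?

£4208.29

Highside Borough, 1 January – 27 January 1995: 27 days → £122500 × 2% × 27/365 = £181.2329
The District of Greywell, 28 January – 31 December 1995: 338 days → £122500 × 3.55% × 338/365 = £4027.0616
Total = £4208.2945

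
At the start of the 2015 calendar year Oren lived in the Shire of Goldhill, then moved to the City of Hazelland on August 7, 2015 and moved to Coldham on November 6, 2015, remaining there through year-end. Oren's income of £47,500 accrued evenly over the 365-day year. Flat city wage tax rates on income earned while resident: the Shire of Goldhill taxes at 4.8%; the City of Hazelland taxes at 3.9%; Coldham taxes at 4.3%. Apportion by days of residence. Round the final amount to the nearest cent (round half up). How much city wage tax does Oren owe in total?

£2,136.98

The Shire of Goldhill, January 1 – August 6, 2015: 218 days → £47,500 × 4.8% × 218/365 = £1,361.7534
The City of Hazelland, August 7 – November 5, 2015: 91 days → £47,500 × 3.9% × 91/365 = £461.8562
Coldham, November 6 – December 31, 2015: 56 days → £47,500 × 4.3% × 56/365 = £313.3699
Total = £2,136.9795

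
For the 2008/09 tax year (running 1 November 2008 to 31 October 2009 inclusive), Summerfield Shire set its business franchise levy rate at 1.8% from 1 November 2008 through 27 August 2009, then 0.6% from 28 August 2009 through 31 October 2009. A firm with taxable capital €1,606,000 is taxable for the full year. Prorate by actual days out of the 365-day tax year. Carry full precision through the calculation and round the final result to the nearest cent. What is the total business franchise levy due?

1 November 2008 – 27 August 2009: 300 days at 1.8% → €1,606,000 × 1.8% × 300/365 = €23,760.0000
28 August – 31 October 2009: 65 days at 0.6% → €1,606,000 × 0.6% × 65/365 = €1,716.0000
Total = €25,476.0000

€25,476.00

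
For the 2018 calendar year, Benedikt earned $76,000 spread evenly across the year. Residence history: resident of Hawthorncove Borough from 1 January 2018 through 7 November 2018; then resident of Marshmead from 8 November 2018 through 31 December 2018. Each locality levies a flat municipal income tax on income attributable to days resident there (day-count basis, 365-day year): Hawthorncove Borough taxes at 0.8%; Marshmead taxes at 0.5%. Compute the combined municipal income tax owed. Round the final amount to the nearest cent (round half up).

Hawthorncove Borough, 1 January – 7 November 2018: 311 days → $76,000 × 0.8% × 311/365 = $518.0493
Marshmead, 8 November – 31 December 2018: 54 days → $76,000 × 0.5% × 54/365 = $56.2192
Total = $574.2685

$574.27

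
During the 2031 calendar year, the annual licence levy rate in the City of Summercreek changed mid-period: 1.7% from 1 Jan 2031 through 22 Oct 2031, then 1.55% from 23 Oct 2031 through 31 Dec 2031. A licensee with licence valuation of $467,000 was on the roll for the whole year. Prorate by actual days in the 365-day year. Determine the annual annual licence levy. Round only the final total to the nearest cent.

1 Jan – 22 Oct 2031: 295 days at 1.7% → $467,000 × 1.7% × 295/365 = $6,416.4521
23 Oct – 31 Dec 2031: 70 days at 1.55% → $467,000 × 1.55% × 70/365 = $1,388.2055
Total = $7,804.6575

$7,804.66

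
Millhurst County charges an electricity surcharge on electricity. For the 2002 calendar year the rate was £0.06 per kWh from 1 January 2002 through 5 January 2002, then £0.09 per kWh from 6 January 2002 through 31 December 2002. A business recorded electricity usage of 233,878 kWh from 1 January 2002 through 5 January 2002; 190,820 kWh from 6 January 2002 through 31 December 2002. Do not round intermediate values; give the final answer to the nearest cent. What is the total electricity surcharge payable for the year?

1 January – 5 January 2002: 233,878 kWh at £0.06/kWh → £14,032.68
6 January – 31 December 2002: 190,820 kWh at £0.09/kWh → £17,173.80

£31,206.48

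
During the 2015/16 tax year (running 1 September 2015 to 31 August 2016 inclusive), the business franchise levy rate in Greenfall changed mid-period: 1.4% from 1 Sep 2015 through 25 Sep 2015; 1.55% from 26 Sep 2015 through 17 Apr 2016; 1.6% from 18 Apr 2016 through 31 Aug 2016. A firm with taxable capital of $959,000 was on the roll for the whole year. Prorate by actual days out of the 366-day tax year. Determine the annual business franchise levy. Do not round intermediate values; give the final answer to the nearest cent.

$14,944.42

1 Sep – 25 Sep 2015: 25 days at 1.4% → $959,000 × 1.4% × 25/366 = $917.0765
26 Sep 2015 – 17 Apr 2016: 205 days at 1.55% → $959,000 × 1.55% × 205/366 = $8,325.7445
18 Apr – 31 Aug 2016: 136 days at 1.6% → $959,000 × 1.6% × 136/366 = $5,701.5956
Total = $14,944.4167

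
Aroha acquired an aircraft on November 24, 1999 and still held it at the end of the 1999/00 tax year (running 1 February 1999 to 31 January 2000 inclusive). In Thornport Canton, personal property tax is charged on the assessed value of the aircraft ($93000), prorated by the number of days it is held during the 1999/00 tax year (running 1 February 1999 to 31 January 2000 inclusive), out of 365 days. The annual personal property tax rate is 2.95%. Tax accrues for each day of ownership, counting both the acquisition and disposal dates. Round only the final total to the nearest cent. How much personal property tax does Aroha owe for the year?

Days held (November 24, 1999 – January 31, 2000): 69 out of 365
Tax = $93000 × 2.95% × 69/365 = $518.6342

$518.63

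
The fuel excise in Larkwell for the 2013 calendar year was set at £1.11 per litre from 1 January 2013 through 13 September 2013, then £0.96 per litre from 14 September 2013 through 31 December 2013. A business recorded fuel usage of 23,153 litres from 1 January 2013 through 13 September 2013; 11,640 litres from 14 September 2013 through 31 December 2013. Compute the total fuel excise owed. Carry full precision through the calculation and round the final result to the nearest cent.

£36874.23

1 January – 13 September 2013: 23,153 litres at £1.11/litre → £25699.83
14 September – 31 December 2013: 11,640 litres at £0.96/litre → £11174.40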